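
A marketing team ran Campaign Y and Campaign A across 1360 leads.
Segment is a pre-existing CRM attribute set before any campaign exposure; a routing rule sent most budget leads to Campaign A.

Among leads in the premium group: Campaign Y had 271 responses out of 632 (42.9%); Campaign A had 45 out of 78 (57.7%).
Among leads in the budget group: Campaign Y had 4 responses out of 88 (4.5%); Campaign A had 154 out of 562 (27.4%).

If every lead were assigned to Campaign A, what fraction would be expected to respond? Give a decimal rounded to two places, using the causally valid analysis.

0.43

The customer segment-specific comparison favours Campaign A throughout, but the pooled figures favour Campaign Y. The question is whether to condition on customer segment.
The imbalance in customer segment arose from how leads were allocated, not from anything the campaign did; and customer segment independently affects the outcome. The pooled gap is confounded — condition on customer segment.
Standardising Campaign A to the population customer segment mix: 0.522·45/78 + 0.478·154/562 = 0.432.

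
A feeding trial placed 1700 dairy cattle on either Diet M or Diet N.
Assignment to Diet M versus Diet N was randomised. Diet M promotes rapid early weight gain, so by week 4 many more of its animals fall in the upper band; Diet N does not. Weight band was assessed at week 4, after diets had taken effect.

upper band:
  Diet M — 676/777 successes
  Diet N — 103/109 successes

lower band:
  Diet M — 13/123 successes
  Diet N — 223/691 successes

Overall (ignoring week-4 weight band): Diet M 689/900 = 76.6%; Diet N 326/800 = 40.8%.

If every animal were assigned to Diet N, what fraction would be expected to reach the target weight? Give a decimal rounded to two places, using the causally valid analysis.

The stratified and pooled comparisons disagree (Diet N wins within each week-4 weight band; Diet M wins overall), so the answer turns on the causal role of week-4 weight band.
Week-4 weight band here is a post-treatment variable shaped by the diet; conditioning on it would introduce bias rather than remove it. The overall comparison is the causal one.
So P(outcome | do(Diet N)) is just the pooled rate for Diet N: 326/800 = 0.407.

0.41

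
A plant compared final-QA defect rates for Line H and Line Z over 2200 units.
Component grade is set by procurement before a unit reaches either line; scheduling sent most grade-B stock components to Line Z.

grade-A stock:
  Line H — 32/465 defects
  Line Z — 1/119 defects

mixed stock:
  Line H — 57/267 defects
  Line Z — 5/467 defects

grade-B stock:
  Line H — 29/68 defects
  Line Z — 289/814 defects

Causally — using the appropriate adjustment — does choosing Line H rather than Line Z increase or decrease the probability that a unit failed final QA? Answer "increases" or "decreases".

increases

Here component grade is a common cause — it drives both which line a case falls under and the outcome. The crude comparison mixes populations; the stratum-specific rates are the causally relevant ones.
Within each level — grade-A stock: 6.9% vs 0.8%; mixed stock: 21.3% vs 1.1%; grade-B stock: 42.6% vs 35.5% — Line Z is lower every time.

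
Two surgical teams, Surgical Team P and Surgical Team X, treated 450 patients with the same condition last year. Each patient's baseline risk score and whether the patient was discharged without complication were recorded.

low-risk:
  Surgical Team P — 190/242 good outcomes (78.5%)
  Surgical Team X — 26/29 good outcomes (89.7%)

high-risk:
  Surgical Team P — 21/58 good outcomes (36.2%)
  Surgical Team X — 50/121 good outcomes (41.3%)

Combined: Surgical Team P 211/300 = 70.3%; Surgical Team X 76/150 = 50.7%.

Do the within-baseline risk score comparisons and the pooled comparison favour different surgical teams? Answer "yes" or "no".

yes

Within each baseline risk score level (low-risk 78.5% vs 89.7%; high-risk 36.2% vs 41.3%), Surgical Team X has the higher rate every time. Pooled: 70.3% vs 50.7% — Surgical Team P has the higher rate overall. The two comparisons disagree.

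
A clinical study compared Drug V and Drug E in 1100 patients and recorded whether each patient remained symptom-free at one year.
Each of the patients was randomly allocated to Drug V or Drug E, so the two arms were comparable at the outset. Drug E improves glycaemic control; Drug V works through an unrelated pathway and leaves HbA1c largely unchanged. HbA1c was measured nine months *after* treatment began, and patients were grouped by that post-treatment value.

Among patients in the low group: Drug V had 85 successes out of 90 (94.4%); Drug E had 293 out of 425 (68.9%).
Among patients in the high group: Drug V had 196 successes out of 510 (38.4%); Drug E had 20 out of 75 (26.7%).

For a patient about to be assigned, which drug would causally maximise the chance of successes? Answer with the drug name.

HbA1c is downstream of the drug. One should not condition on a consequence of treatment, so the overall rates are the right comparison.
Pooled: Drug V 46.8% vs Drug E 62.6%; Drug E is higher overall.

Drug E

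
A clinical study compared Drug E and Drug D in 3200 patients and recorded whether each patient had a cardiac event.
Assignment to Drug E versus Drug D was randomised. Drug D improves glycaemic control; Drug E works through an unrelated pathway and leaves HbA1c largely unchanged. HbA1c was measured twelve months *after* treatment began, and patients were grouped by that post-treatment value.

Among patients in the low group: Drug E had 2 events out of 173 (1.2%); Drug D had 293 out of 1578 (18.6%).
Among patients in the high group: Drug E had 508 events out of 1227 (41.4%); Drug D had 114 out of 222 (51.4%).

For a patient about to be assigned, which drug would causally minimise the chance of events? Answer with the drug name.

Drug D

Within every HbA1c level Drug E has the lower rate, yet pooled Drug D does — Simpson's reversal.
Because the drug influences HbA1c, HbA1c is a post-treatment mediator, not a confounder. Stratifying on it would bias the estimate; the causal effect is the crude pooled difference.
Pooled: Drug E 36.4% vs Drug D 22.6%; Drug D is lower overall.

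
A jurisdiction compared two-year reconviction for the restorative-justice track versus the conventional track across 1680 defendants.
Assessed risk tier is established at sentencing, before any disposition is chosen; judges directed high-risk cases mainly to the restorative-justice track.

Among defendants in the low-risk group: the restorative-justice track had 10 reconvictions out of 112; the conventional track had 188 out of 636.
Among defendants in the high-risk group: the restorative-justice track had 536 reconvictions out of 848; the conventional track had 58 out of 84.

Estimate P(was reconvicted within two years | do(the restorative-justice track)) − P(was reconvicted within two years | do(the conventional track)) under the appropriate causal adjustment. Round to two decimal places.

Assessed risk tier differs across dispositions for reasons unrelated to any effect of the disposition itself, and it separately predicts the outcome — a classic confounder. We must compare within assessed risk tier levels.
Adjusting over the population distribution of assessed risk tier: 0.445·(0.089−0.296) + 0.555·(0.632−0.690) = -0.124.

-0.12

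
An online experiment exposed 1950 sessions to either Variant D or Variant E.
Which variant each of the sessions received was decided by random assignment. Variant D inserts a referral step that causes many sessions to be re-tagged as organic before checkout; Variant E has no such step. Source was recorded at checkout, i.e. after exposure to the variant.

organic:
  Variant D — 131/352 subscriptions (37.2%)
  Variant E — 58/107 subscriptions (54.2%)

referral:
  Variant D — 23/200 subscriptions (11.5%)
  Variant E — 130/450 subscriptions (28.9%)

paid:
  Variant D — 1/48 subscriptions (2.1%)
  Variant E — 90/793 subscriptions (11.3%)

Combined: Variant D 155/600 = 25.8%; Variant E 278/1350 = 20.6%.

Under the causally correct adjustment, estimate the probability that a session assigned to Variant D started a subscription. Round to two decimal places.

The stratified and pooled comparisons disagree (Variant E wins within each traffic source; Variant D wins overall), so the answer turns on the causal role of traffic source.
Traffic source here is a post-treatment variable shaped by the variant; conditioning on it would introduce bias rather than remove it. The overall comparison is the causal one.
So P(outcome | do(Variant D)) is just the pooled rate for Variant D: 155/600 = 0.258.

0.26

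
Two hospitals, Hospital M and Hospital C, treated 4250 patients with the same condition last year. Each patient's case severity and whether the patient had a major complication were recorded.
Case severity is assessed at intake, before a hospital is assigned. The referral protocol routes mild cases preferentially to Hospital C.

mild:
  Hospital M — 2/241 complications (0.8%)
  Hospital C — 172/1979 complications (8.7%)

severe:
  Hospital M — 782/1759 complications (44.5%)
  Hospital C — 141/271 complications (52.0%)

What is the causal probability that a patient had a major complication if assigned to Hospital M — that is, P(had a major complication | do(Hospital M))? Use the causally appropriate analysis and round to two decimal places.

The stratified and pooled comparisons disagree (Hospital M wins within each case severity; Hospital C wins overall), so the answer turns on the causal role of case severity.
Nothing the hospital does changes case severity; the imbalance is an allocation artefact. With case severity also predicting the outcome, the pooled figure is confounded, and the within-stratum comparison is the causal one.
Standardising Hospital M to the population case severity mix: 0.522·2/241 + 0.478·782/1759 = 0.217.

0.22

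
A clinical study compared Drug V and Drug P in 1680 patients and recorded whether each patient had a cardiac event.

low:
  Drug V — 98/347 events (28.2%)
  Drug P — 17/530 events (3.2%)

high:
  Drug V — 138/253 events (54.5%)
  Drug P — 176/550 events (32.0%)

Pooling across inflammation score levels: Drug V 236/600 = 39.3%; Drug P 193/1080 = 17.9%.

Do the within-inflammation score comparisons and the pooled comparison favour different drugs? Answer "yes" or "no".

Within each inflammation score level (low 28.2% vs 3.2%; high 54.5% vs 32.0%), Drug P has the lower rate every time. Pooled: 39.3% vs 17.9% — Drug P has the lower rate overall. They agree.

no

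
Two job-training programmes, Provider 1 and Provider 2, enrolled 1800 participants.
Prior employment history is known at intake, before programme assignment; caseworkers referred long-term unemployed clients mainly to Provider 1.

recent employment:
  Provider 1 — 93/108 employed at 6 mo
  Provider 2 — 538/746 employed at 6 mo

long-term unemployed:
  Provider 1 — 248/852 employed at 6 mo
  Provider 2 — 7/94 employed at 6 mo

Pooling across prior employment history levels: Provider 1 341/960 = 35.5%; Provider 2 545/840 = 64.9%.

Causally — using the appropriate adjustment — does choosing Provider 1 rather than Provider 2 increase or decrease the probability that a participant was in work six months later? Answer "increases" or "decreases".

increases

Prior employment history is set before the programme has any effect — it is not caused by the programme — and it independently drives the outcome. That makes it a confounder, so the causal comparison is within prior employment history levels.
Within each level — recent employment: 86.1% vs 72.1%; long-term unemployed: 29.1% vs 7.4% — Provider 1 is higher every time.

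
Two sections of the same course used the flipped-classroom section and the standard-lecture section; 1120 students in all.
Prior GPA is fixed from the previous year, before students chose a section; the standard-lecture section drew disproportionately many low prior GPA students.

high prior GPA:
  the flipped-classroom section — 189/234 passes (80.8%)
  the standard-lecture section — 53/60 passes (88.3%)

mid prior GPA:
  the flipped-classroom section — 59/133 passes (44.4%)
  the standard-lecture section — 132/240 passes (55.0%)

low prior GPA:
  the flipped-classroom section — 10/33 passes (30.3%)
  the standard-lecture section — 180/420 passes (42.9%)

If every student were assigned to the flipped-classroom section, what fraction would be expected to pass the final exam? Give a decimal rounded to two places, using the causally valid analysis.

Nothing the teaching method does changes prior GPA band; the imbalance is an allocation artefact. With prior GPA band also predicting the outcome, the pooled figure is confounded, and the within-stratum comparison is the causal one.
Standardising the flipped-classroom section to the population prior GPA band mix: 0.263·189/234 + 0.333·59/133 + 0.404·10/33 = 0.482.

0.48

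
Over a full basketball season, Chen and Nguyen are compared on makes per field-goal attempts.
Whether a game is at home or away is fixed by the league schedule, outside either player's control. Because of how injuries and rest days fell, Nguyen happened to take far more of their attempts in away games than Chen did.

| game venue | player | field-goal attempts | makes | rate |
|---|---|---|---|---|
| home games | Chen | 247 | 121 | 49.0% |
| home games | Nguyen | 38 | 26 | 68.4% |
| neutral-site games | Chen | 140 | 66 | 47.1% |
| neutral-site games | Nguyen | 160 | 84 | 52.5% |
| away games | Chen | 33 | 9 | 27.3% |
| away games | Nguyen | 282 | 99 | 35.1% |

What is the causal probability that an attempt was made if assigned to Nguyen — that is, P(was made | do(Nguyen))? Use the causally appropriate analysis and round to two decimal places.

Game venue satisfies the back-door criterion: it is not a descendant of the player, and it blocks the spurious path from player to outcome. Adjusting for it (i.e., using the within-game venue rates) gives the causal effect.
Standardising Nguyen to the population game venue mix: 0.317·26/38 + 0.333·84/160 + 0.350·99/282 = 0.515.

0.51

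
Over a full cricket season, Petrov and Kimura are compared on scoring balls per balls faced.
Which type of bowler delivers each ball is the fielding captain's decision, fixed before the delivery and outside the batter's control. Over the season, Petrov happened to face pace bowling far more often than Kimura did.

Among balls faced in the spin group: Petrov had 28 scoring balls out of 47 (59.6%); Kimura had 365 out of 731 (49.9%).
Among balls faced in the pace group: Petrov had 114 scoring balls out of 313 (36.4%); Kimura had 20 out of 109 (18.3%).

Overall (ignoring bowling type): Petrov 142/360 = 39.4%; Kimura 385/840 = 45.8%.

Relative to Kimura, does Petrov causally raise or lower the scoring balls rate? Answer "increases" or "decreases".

increases

Here bowling type is a common cause — it drives both which player a case falls under and the outcome. The crude comparison mixes populations; the stratum-specific rates are the causally relevant ones.
Within each level — spin: 59.6% vs 49.9%; pace: 36.4% vs 18.3% — Petrov is higher every time.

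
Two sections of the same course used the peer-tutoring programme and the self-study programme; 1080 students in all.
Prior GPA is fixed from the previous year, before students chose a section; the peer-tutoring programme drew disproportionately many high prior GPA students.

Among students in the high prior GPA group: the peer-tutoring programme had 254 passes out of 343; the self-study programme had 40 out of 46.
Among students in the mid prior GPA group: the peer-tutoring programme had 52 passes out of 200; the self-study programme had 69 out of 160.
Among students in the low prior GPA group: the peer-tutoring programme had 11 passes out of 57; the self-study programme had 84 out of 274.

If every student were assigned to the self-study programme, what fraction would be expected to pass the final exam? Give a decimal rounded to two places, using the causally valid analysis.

Here prior GPA band is a common cause — it drives both which teaching method a case falls under and the outcome. The crude comparison mixes populations; the stratum-specific rates are the causally relevant ones.
Standardising the self-study programme to the population prior GPA band mix: 0.360·40/46 + 0.333·69/160 + 0.306·84/274 = 0.551.

0.55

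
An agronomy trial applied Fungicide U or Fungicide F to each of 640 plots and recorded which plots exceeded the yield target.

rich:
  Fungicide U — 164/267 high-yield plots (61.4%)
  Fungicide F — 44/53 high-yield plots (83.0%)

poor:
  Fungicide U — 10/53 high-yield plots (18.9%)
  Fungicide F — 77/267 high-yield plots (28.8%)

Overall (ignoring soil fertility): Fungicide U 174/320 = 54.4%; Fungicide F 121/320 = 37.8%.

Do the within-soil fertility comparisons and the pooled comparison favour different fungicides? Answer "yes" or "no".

Within each soil fertility level (rich 61.4% vs 83.0%; poor 18.9% vs 28.8%), Fungicide F has the higher rate every time. Pooled: 54.4% vs 37.8% — Fungicide U has the higher rate overall. The two comparisons disagree.

yes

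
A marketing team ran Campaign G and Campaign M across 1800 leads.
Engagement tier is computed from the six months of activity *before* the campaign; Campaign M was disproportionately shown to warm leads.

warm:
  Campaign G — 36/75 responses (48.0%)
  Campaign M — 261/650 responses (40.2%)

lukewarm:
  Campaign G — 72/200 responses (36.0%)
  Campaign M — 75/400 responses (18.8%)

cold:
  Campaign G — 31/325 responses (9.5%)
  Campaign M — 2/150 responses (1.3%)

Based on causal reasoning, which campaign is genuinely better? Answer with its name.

Within every engagement tier level Campaign G has the higher rate, yet pooled Campaign M does — Simpson's reversal.
Here engagement tier is a common cause — it drives both which campaign a case falls under and the outcome. The crude comparison mixes populations; the stratum-specific rates are the causally relevant ones.
Within each level — warm: 48.0% vs 40.2%; lukewarm: 36.0% vs 18.8%; cold: 9.5% vs 1.3% — Campaign G is higher every time.

Campaign G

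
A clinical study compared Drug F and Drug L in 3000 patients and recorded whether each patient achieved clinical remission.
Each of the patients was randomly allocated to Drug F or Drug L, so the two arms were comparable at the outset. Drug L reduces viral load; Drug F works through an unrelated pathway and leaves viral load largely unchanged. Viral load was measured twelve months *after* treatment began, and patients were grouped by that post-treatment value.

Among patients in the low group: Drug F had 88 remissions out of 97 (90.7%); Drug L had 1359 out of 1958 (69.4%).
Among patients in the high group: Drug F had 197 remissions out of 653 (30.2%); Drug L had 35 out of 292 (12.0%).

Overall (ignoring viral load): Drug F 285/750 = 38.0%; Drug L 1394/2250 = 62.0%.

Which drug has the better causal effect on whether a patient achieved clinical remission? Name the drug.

Drug L

Viral load is recorded after the drug and is itself shifted by it — it sits on the causal path from drug to outcome. Conditioning on a mediator would strip out part of the effect we want; the pooled comparison gives the total causal effect.
Pooled: Drug F 38.0% vs Drug L 62.0%; Drug L is higher overall.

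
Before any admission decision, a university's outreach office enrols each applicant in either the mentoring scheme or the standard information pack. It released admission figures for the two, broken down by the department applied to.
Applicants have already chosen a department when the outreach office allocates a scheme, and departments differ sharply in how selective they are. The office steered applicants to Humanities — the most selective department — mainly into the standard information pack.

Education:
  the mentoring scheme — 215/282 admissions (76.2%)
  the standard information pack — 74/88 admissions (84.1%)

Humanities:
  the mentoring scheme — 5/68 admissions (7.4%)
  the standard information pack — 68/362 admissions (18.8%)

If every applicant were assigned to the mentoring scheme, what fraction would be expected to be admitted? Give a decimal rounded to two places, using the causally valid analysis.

0.39

Within every department level the standard information pack has the higher rate, yet pooled the mentoring scheme does — Simpson's reversal.
Department is set before the outreach scheme has any effect — it is not caused by the outreach scheme — and it independently drives the outcome. That makes it a confounder, so the causal comparison is within department levels.
Standardising the mentoring scheme to the population department mix: 0.463·215/282 + 0.537·5/68 = 0.392.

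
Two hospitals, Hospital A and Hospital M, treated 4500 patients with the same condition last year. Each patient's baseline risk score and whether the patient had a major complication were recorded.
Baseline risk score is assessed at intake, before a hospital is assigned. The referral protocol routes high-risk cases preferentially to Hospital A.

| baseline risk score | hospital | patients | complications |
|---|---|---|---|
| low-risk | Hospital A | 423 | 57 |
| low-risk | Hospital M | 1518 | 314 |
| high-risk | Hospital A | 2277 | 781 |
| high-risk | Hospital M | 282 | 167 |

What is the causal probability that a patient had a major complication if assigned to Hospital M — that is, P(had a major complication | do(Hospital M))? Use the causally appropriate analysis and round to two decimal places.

0.43

Nothing the hospital does changes baseline risk score; the imbalance is an allocation artefact. With baseline risk score also predicting the outcome, the pooled figure is confounded, and the within-stratum comparison is the causal one.
Standardising Hospital M to the population baseline risk score mix: 0.431·314/1518 + 0.569·167/282 = 0.426.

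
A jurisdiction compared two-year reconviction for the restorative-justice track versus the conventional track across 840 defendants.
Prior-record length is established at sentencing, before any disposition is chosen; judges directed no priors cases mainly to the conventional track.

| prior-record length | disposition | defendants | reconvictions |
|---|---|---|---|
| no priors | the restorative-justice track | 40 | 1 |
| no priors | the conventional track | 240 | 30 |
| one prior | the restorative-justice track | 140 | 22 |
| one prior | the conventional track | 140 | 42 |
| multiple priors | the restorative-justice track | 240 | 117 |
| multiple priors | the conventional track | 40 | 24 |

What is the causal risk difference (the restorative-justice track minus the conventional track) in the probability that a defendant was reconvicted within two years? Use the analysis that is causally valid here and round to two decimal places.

-0.12

Prior-record length differs across dispositions for reasons unrelated to any effect of the disposition itself, and it separately predicts the outcome — a classic confounder. We must compare within prior-record length levels.
Adjusting over the population distribution of prior-record length: 0.333·(0.025−0.125) + 0.333·(0.157−0.300) + 0.333·(0.487−0.600) = -0.118.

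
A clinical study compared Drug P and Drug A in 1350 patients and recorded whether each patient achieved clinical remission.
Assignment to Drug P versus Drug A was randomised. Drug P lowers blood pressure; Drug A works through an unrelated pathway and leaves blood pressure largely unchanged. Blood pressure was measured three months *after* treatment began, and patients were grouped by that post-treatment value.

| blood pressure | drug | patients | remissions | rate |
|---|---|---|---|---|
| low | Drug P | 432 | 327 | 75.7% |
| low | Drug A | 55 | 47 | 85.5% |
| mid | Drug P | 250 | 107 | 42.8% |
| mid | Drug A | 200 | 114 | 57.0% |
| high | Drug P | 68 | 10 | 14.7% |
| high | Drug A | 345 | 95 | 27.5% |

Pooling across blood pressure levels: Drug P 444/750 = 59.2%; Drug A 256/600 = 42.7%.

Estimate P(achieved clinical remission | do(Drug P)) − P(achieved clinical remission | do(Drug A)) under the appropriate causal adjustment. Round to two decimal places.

The blood pressure-specific comparison favours Drug A throughout, but the pooled figures favour Drug P. The question is whether to condition on blood pressure.
Blood pressure here is a post-treatment variable shaped by the drug; conditioning on it would introduce bias rather than remove it. The overall comparison is the causal one.
The causal difference is the pooled difference: 0.592 − 0.427 = +0.165.

+0.17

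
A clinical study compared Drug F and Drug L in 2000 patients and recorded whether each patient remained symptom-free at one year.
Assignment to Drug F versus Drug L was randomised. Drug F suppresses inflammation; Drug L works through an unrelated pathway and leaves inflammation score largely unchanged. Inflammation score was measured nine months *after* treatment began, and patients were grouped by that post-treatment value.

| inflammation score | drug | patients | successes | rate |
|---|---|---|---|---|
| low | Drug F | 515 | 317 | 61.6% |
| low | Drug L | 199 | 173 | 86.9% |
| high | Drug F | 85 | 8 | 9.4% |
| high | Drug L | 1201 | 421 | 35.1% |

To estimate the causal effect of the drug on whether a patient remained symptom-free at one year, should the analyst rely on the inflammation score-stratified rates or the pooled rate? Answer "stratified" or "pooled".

pooled

Because the drug influences inflammation score, inflammation score is a post-treatment mediator, not a confounder. Stratifying on it would bias the estimate; the causal effect is the crude pooled difference.
Pooled: Drug F 54.2% vs Drug L 42.4%; Drug F is higher overall.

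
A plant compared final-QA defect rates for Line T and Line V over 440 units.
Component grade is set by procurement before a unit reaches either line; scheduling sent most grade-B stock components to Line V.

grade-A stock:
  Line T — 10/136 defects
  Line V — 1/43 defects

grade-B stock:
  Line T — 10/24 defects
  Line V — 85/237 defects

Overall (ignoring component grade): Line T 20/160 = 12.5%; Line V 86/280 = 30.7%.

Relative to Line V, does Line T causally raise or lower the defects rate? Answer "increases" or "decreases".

increases

Component grade satisfies the back-door criterion: it is not a descendant of the line, and it blocks the spurious path from line to outcome. Adjusting for it (i.e., using the within-component grade rates) gives the causal effect.
Within each level — grade-A stock: 7.4% vs 2.3%; grade-B stock: 41.7% vs 35.9% — Line V is lower every time.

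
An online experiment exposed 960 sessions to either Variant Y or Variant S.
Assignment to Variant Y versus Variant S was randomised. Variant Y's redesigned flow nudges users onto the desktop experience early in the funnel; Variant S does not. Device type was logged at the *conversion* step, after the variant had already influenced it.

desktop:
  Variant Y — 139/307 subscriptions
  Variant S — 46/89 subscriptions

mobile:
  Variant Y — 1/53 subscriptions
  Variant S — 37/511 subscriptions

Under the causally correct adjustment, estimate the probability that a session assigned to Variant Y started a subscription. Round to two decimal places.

The stratified and pooled comparisons disagree (Variant S wins within each device type; Variant Y wins overall), so the answer turns on the causal role of device type.
Device type lies on the pathway variant → device type → outcome, so adjusting for it blocks the indirect effect. For the total causal effect of variant, use the unadjusted pooled rates.
So P(outcome | do(Variant Y)) is just the pooled rate for Variant Y: 140/360 = 0.389.

0.39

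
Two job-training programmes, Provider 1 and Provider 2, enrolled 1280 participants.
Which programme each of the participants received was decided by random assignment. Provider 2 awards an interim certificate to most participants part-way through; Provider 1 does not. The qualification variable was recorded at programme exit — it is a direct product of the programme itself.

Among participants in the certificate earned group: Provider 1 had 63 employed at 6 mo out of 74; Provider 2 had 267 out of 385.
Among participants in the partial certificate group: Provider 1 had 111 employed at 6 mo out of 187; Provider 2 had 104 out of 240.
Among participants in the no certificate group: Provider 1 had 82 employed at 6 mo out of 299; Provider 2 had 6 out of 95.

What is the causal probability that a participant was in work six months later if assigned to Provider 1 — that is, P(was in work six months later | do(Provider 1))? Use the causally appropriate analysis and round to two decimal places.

Qualification attained during the programme is recorded after the programme and is itself shifted by it — it sits on the causal path from programme to outcome. Conditioning on a mediator would strip out part of the effect we want; the pooled comparison gives the total causal effect.
So P(outcome | do(Provider 1)) is just the pooled rate for Provider 1: 256/560 = 0.457.

0.46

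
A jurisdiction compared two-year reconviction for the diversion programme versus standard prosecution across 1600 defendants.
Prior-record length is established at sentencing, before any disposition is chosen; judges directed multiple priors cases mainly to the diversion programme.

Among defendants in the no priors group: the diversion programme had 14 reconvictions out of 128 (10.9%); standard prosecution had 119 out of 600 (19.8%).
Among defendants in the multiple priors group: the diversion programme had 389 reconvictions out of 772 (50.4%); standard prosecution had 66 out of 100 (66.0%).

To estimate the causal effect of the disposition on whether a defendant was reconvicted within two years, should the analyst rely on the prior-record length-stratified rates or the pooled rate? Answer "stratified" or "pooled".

The stratified and pooled comparisons disagree (the diversion programme wins within each prior-record length; standard prosecution wins overall), so the answer turns on the causal role of prior-record length.
Since prior-record length is a pre-existing factor (not a product of the disposition) and it affects the outcome on its own, it is a confounder. The stratified rates, not the pooled rate, identify the causal effect.
Within each level — no priors: 10.9% vs 19.8%; multiple priors: 50.4% vs 66.0% — the diversion programme is lower every time.

stratified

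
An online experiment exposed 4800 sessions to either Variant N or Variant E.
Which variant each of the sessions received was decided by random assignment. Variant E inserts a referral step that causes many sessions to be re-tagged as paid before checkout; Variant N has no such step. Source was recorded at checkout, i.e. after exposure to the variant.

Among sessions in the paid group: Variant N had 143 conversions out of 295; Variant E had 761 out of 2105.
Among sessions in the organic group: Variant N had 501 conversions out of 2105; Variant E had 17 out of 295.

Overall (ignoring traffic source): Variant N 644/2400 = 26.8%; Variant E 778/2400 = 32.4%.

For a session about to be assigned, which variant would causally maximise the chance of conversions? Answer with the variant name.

Variant E

Traffic source is recorded after the variant and is itself shifted by it — it sits on the causal path from variant to outcome. Conditioning on a mediator would strip out part of the effect we want; the pooled comparison gives the total causal effect.
Pooled: Variant N 26.8% vs Variant E 32.4%; Variant E is higher overall.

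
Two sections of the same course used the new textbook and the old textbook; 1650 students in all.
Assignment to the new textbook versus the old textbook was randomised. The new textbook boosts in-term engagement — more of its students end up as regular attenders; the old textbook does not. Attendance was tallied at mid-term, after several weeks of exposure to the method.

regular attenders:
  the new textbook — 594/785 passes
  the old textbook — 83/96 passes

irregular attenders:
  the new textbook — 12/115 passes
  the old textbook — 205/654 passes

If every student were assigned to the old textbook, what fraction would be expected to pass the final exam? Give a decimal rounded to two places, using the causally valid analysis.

0.38

Stratifying would compare teaching methods among students the teaching methods themselves sorted into mid-term attendance groups — a form of selection on an intermediate. The unconditioned pooled rates give the total causal effect.
So P(outcome | do(the old textbook)) is just the pooled rate for the old textbook: 288/750 = 0.384.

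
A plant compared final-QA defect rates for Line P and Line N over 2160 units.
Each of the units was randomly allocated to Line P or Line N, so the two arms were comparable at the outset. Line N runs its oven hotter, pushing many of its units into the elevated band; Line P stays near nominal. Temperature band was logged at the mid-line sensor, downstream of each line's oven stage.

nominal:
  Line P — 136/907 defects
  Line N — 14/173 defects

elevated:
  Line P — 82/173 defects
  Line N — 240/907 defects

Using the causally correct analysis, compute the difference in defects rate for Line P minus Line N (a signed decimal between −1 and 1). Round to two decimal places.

Stratifying would compare lines among units the lines themselves sorted into in-process temperature band groups — a form of selection on an intermediate. The unconditioned pooled rates give the total causal effect.
The causal difference is the pooled difference: 0.202 − 0.235 = -0.033.

-0.03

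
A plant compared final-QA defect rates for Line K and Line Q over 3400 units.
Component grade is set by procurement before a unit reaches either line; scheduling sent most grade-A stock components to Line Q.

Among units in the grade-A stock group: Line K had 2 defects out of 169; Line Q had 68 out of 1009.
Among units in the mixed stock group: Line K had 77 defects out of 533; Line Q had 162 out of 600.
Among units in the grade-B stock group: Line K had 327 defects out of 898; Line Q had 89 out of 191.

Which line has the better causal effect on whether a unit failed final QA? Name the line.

Line K

Within every component grade level Line K has the lower rate, yet pooled Line Q does — Simpson's reversal.
Component grade satisfies the back-door criterion: it is not a descendant of the line, and it blocks the spurious path from line to outcome. Adjusting for it (i.e., using the within-component grade rates) gives the causal effect.
Within each level — grade-A stock: 1.2% vs 6.7%; mixed stock: 14.4% vs 27.0%; grade-B stock: 36.4% vs 46.6% — Line K is lower every time.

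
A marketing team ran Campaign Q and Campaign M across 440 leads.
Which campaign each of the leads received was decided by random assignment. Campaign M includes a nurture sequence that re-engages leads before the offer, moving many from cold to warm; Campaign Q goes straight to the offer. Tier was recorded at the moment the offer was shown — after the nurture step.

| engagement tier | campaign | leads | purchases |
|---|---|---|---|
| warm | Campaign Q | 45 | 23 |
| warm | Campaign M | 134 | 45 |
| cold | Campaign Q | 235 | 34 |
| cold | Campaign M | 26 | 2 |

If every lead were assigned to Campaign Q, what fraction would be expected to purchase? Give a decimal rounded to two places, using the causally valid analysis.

Engagement tier lies on the pathway campaign → engagement tier → outcome, so adjusting for it blocks the indirect effect. For the total causal effect of campaign, use the unadjusted pooled rates.
So P(outcome | do(Campaign Q)) is just the pooled rate for Campaign Q: 57/280 = 0.204.

0.20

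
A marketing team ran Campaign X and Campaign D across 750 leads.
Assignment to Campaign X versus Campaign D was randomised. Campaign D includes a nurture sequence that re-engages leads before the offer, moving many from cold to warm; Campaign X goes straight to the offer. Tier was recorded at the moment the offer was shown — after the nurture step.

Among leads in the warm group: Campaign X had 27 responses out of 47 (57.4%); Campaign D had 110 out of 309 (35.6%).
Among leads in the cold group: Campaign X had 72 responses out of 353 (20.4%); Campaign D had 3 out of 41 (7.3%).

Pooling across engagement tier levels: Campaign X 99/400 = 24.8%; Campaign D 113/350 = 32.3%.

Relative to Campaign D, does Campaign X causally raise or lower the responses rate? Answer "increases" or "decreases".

Within every engagement tier level Campaign X has the higher rate, yet pooled Campaign D does — Simpson's reversal.
Because the campaign influences engagement tier, engagement tier is a post-treatment mediator, not a confounder. Stratifying on it would bias the estimate; the causal effect is the crude pooled difference.
Pooled: Campaign X 24.8% vs Campaign D 32.3%; Campaign D is higher overall.

decreases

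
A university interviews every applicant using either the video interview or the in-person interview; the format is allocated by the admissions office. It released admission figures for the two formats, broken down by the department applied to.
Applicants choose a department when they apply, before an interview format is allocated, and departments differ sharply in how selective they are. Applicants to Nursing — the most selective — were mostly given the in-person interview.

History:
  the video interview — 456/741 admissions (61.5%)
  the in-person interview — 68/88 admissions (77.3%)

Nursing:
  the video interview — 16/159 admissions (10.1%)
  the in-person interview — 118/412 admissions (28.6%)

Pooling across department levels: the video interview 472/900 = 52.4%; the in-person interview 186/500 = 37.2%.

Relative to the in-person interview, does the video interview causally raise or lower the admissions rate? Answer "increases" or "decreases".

decreases

the in-person interview is higher inside every department stratum but the video interview is higher in aggregate. Whether to stratify depends on how department relates to the interview format.
Department is set before the interview format has any effect — it is not caused by the interview format — and it independently drives the outcome. That makes it a confounder, so the causal comparison is within department levels.
Within each level — History: 61.5% vs 77.3%; Nursing: 10.1% vs 28.6% — the in-person interview is higher every time.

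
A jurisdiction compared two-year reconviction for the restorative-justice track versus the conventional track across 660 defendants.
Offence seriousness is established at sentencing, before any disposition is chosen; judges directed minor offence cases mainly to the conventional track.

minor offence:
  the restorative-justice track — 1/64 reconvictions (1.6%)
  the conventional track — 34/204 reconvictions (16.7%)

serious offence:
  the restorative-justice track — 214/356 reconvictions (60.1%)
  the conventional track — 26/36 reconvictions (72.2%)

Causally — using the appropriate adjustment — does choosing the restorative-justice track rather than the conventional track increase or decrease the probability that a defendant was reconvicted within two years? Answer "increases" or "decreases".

Since offence seriousness is a pre-existing factor (not a product of the disposition) and it affects the outcome on its own, it is a confounder. The stratified rates, not the pooled rate, identify the causal effect.
Within each level — minor offence: 1.6% vs 16.7%; serious offence: 60.1% vs 72.2% — the restorative-justice track is lower every time.

decreases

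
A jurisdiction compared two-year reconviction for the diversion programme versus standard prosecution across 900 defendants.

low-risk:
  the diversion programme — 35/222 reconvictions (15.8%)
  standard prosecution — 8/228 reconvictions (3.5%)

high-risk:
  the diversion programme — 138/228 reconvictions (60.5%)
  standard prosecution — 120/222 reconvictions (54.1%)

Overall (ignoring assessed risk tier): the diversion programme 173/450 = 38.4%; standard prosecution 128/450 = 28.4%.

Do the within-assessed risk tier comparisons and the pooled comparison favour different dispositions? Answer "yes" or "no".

Within each assessed risk tier level (low-risk 15.8% vs 3.5%; high-risk 60.5% vs 54.1%), standard prosecution has the lower rate every time. Pooled: 38.4% vs 28.4% — standard prosecution has the lower rate overall. They agree.

no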